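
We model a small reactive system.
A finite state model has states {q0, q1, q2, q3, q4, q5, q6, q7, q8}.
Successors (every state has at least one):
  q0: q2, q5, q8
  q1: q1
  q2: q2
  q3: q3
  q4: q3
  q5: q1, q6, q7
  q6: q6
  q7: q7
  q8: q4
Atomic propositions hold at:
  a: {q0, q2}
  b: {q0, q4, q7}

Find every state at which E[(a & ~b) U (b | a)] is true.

Sat(~b) = {q1, q2, q3, q5, q6, q8}
Sat(a & ~b) = {q2}
Sat(b | a) = {q0, q2, q4, q7}
E[(a & ~b) U (b | a)]: least fixpoint, start Z0 = Sat((b | a)) = {q0, q2, q4, q7}, add states in Sat(a & ~b) with some successor in Z. Already a fixed point.
Sat(E[(a & ~b) U (b | a)]) = {q0, q2, q4, q7}

{q0, q2, q4, q7}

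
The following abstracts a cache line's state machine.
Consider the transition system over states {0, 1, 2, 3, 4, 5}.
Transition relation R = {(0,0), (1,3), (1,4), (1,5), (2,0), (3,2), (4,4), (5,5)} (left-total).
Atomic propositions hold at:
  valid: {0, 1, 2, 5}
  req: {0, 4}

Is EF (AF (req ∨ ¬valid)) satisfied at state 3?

Yes

Sat(¬valid) = {3, 4}
Sat(req ∨ ¬valid) = {0, 3, 4}
AF (req ∨ ¬valid): least fixpoint, start Z0 = {0, 3, 4}, add states with every successor in Z. Z1 = {0, 2, 3, 4}; fixed.
Sat(AF (req ∨ ¬valid)) = {0, 2, 3, 4}
EF (AF (req ∨ ¬valid)): least fixpoint, start Z0 = {0, 2, 3, 4}, add states with some successor in Z. Z1 = {0, 1, 2, 3, 4}; fixed.
Sat(EF (AF (req ∨ ¬valid))) = {0, 1, 2, 3, 4}
3 ∈ Sat(EF (AF (req ∨ ¬valid))) = {0, 1, 2, 3, 4}, so the formula holds at 3.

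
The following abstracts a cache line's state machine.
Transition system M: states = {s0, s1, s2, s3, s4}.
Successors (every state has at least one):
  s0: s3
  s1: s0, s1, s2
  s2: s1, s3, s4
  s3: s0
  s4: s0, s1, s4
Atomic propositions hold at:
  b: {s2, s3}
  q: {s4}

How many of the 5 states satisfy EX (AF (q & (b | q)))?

Sat(b | q) = {s2, s3, s4}
Sat(q & (b | q)) = {s4}
AF (q & (b | q)): least fixpoint, start Z0 = {s4}, add states with every successor in Z. Already a fixed point.
Sat(AF (q & (b | q))) = {s4}
Sat(EX (AF (q & (b | q)))) = {s : some successor in {s4}} = {s2, s4}
|Sat(EX (AF (q & (b | q))))| = |{s2, s4}| = 2.

2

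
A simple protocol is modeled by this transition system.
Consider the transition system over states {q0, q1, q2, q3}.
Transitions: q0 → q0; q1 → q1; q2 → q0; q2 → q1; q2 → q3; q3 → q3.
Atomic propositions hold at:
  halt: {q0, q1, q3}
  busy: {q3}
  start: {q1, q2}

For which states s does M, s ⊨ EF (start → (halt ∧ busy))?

Sat(halt ∧ busy) = {q3}
Sat(start → (halt ∧ busy)) = {q0, q3}
EF (start → (halt ∧ busy)): least fixpoint, start Z0 = {q0, q3}, add states with some successor in Z. Z1 = {q0, q2, q3}; fixed.
Sat(EF (start → (halt ∧ busy))) = {q0, q2, q3}

{q0, q2, q3}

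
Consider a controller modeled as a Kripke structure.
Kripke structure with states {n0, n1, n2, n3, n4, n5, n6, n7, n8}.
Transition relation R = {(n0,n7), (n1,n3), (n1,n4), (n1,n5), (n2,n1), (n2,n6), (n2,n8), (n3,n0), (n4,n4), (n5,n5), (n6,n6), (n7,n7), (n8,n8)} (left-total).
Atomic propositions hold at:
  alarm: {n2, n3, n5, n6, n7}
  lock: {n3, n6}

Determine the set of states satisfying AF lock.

{n3, n6}

AF lock: least fixpoint, start Z0 = {n3, n6}, add states with every successor in Z. Already a fixed point.
Sat(AF lock) = {n3, n6}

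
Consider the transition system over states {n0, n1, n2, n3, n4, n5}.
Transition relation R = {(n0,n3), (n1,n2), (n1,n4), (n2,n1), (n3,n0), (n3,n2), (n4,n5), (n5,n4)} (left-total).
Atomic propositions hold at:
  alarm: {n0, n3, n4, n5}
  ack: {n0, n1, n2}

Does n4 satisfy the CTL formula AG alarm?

Yes

AG alarm: greatest fixpoint, start Z0 = {n0, n3, n4, n5}, keep only states in Sat with every successor in Z. Z1 = {n0, n4, n5}; Z2 = {n4, n5}; fixed.
Sat(AG alarm) = {n4, n5}
n4 ∈ Sat(AG alarm) = {n4, n5}, so the formula holds at n4.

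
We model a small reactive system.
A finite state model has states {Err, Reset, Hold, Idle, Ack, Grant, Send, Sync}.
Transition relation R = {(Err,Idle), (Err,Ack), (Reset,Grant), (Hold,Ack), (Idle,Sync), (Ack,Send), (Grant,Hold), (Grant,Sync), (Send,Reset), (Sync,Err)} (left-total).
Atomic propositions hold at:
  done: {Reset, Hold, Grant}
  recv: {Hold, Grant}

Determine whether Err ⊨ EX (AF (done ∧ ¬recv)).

Sat(¬recv) = {Err, Reset, Idle, Ack, Send, Sync}
Sat(done ∧ ¬recv) = {Reset}
AF (done ∧ ¬recv): least fixpoint, start Z0 = {Reset}, add states with every successor in Z. Z1 = {Reset, Send}; Z2 = {Reset, Ack, Send}; Z3 = {Reset, Hold, Ack, Send}; fixed.
Sat(AF (done ∧ ¬recv)) = {Reset, Hold, Ack, Send}
Sat(EX (AF (done ∧ ¬recv))) = {s : some successor in {Reset, Hold, Ack, Send}} = {Err, Hold, Ack, Grant, Send}
Err ∈ Sat(EX (AF (done ∧ ¬recv))) = {Err, Hold, Ack, Grant, Send}, so the formula holds at Err.

Yes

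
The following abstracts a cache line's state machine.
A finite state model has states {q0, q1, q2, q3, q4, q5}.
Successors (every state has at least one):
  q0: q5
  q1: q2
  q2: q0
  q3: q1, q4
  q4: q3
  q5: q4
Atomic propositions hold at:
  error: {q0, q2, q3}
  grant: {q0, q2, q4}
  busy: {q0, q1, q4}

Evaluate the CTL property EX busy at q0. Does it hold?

No

Sat(EX busy) = {s : some successor in {q0, q1, q4}} = {q2, q3, q5}
q0 ∉ Sat(EX busy) = {q2, q3, q5}, so the formula does not hold at q0.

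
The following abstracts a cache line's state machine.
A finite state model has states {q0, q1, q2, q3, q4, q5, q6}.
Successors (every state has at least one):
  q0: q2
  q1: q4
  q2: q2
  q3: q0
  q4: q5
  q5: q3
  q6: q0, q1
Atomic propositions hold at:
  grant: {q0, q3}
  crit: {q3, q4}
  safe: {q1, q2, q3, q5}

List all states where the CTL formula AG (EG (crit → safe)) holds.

{q0, q2, q3, q5}

Sat(crit → safe) = {q0, q1, q2, q3, q5, q6}
EG (crit → safe): greatest fixpoint, start Z0 = {q0, q1, q2, q3, q5, q6}, keep only states in Sat with some successor in Z. Z1 = {q0, q2, q3, q5, q6}; fixed.
Sat(EG (crit → safe)) = {q0, q2, q3, q5, q6}
AG (EG (crit → safe)): greatest fixpoint, start Z0 = {q0, q2, q3, q5, q6}, keep only states in Sat with every successor in Z. Z1 = {q0, q2, q3, q5}; fixed.
Sat(AG (EG (crit → safe))) = {q0, q2, q3, q5}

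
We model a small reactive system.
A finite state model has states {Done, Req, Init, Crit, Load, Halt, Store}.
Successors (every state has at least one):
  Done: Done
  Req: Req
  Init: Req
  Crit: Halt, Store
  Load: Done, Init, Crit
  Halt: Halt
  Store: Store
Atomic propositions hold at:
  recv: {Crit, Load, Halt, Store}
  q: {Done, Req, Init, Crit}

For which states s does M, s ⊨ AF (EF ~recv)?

Sat(~recv) = {Done, Req, Init}
EF ~recv: least fixpoint, start Z0 = {Done, Req, Init}, add states with some successor in Z. Z1 = {Done, Req, Init, Load}; fixed.
Sat(EF ~recv) = {Done, Req, Init, Load}
AF (EF ~recv): least fixpoint, start Z0 = {Done, Req, Init, Load}, add states with every successor in Z. Already a fixed point.
Sat(AF (EF ~recv)) = {Done, Req, Init, Load}

{Done, Req, Init, Load}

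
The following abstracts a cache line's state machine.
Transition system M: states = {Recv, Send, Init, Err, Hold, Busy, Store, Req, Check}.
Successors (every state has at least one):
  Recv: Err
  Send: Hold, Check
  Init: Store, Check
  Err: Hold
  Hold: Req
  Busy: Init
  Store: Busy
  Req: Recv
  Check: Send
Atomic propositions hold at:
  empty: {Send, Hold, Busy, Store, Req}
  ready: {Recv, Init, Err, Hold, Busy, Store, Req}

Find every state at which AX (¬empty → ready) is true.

{Recv, Err, Hold, Busy, Store, Req, Check}

Sat(¬empty) = {Recv, Init, Err, Check}
Sat(¬empty → ready) = {Recv, Send, Init, Err, Hold, Busy, Store, Req}
Sat(AX (¬empty → ready)) = {s : every successor in {Recv, Send, Init, Err, Hold, Busy, Store, Req}} = {Recv, Err, Hold, Busy, Store, Req, Check}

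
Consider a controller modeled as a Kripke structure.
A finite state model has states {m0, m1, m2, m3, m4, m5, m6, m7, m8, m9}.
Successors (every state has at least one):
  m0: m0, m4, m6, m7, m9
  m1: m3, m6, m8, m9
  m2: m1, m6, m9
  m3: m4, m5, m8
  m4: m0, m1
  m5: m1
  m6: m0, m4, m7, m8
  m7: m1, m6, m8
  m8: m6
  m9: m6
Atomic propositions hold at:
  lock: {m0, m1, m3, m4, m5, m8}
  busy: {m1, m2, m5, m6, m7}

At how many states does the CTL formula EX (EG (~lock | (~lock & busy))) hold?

Sat(~lock) = {m2, m6, m7, m9}
Sat(~lock & busy) = {m2, m6, m7}
Sat(~lock | (~lock & busy)) = {m2, m6, m7, m9}
EG (~lock | (~lock & busy)): greatest fixpoint, start Z0 = {m2, m6, m7, m9}, keep only states in Sat with some successor in Z. Already a fixed point.
Sat(EG (~lock | (~lock & busy))) = {m2, m6, m7, m9}
Sat(EX (EG (~lock | (~lock & busy)))) = {s : some successor in {m2, m6, m7, m9}} = {m0, m1, m2, m6, m7, m8, m9}
|Sat(EX (EG (~lock | (~lock & busy))))| = |{m0, m1, m2, m6, m7, m8, m9}| = 7.

7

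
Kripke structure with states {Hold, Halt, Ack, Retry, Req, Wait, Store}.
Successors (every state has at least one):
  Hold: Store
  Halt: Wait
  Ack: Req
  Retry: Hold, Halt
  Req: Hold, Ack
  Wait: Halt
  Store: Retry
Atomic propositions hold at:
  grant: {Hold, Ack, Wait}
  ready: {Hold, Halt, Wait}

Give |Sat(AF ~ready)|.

Sat(~ready) = {Ack, Retry, Req, Store}
AF ~ready: least fixpoint, start Z0 = {Ack, Retry, Req, Store}, add states with every successor in Z. Z1 = {Hold, Ack, Retry, Req, Store}; fixed.
Sat(AF ~ready) = {Hold, Ack, Retry, Req, Store}
|Sat(AF ~ready)| = |{Hold, Ack, Retry, Req, Store}| = 5.

5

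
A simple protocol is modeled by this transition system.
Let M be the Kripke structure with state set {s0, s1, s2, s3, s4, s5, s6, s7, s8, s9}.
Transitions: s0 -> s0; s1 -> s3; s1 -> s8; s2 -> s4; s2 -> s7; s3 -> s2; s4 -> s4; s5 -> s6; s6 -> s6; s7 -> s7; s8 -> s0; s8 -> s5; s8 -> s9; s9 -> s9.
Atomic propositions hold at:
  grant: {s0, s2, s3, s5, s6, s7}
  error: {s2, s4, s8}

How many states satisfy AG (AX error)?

1

Sat(AX error) = {s : every successor in {s2, s4, s8}} = {s3, s4}
AG (AX error): greatest fixpoint, start Z0 = {s3, s4}, keep only states in Sat with every successor in Z. Z1 = {s4}; fixed.
Sat(AG (AX error)) = {s4}
|Sat(AG (AX error))| = |{s4}| = 1.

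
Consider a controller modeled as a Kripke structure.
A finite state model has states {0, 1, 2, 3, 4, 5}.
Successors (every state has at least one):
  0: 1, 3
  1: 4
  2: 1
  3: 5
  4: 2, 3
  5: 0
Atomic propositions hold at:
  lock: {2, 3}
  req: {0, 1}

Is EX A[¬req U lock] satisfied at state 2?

No

Sat(¬req) = {2, 3, 4, 5}
A[¬req U lock]: least fixpoint, start Z0 = Sat(lock) = {2, 3}, add states in Sat(¬req) with every successor in Z. Z1 = {2, 3, 4}; fixed.
Sat(A[¬req U lock]) = {2, 3, 4}
Sat(EX A[¬req U lock]) = {s : some successor in {2, 3, 4}} = {0, 1, 4}
2 ∉ Sat(EX A[¬req U lock]) = {0, 1, 4}, so the formula does not hold at 2.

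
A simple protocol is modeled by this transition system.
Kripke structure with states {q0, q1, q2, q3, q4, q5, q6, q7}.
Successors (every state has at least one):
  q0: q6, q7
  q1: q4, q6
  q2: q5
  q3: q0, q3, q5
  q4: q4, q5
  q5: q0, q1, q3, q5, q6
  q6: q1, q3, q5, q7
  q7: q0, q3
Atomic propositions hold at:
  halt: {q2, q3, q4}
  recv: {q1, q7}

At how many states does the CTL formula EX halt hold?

6

Sat(EX halt) = {s : some successor in {q2, q3, q4}} = {q1, q3, q4, q5, q6, q7}
|Sat(EX halt)| = |{q1, q3, q4, q5, q6, q7}| = 6.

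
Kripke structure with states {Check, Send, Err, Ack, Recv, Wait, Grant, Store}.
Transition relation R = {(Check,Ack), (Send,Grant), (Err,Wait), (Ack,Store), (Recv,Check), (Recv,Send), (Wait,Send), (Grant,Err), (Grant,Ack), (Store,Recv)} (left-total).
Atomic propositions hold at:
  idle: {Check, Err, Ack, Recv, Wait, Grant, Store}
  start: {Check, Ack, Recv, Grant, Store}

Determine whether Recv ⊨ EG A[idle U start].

A[idle U start]: least fixpoint, start Z0 = Sat(start) = {Check, Ack, Recv, Grant, Store}, add states in Sat(idle) with every successor in Z. Already a fixed point.
Sat(A[idle U start]) = {Check, Ack, Recv, Grant, Store}
EG A[idle U start]: greatest fixpoint, start Z0 = {Check, Ack, Recv, Grant, Store}, keep only states in Sat with some successor in Z. Already a fixed point.
Sat(EG A[idle U start]) = {Check, Ack, Recv, Grant, Store}
Recv ∈ Sat(EG A[idle U start]) = {Check, Ack, Recv, Grant, Store}, so the formula holds at Recv.

Yes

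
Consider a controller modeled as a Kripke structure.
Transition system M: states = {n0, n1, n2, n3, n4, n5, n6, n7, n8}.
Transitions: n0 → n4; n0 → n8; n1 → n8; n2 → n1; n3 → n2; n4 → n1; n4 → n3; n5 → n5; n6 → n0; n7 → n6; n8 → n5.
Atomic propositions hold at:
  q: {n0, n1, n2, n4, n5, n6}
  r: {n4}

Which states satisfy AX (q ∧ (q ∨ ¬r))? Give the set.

Sat(¬r) = {n0, n1, n2, n3, n5, n6, n7, n8}
Sat(q ∨ ¬r) = {n0, n1, n2, n3, n4, n5, n6, n7, n8}
Sat(q ∧ (q ∨ ¬r)) = {n0, n1, n2, n4, n5, n6}
Sat(AX (q ∧ (q ∨ ¬r))) = {s : every successor in {n0, n1, n2, n4, n5, n6}} = {n2, n3, n5, n6, n7, n8}

{n2, n3, n5, n6, n7, n8}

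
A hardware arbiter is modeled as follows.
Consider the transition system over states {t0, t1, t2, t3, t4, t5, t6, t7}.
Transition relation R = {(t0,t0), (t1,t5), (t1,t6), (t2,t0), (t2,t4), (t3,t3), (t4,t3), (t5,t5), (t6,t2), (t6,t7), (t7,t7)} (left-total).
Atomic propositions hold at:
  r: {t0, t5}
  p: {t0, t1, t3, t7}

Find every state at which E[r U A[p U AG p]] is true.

{t0, t3, t7}

AG p: greatest fixpoint, start Z0 = {t0, t1, t3, t7}, keep only states in Sat with every successor in Z. Z1 = {t0, t3, t7}; fixed.
Sat(AG p) = {t0, t3, t7}
A[p U AG p]: least fixpoint, start Z0 = Sat(AG p) = {t0, t3, t7}, add states in Sat(p) with every successor in Z. Already a fixed point.
Sat(A[p U AG p]) = {t0, t3, t7}
E[r U A[p U AG p]]: least fixpoint, start Z0 = Sat(A[p U AG p]) = {t0, t3, t7}, add states in Sat(r) with some successor in Z. Already a fixed point.
Sat(E[r U A[p U AG p]]) = {t0, t3, t7}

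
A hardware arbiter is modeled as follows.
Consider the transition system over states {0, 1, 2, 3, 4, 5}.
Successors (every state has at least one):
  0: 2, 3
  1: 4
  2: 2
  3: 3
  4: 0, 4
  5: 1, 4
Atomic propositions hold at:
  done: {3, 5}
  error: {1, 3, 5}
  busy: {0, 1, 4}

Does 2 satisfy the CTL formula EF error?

EF error: least fixpoint, start Z0 = {1, 3, 5}, add states with some successor in Z. Z1 = {0, 1, 3, 5}; Z2 = {0, 1, 3, 4, 5}; fixed.
Sat(EF error) = {0, 1, 3, 4, 5}
2 ∉ Sat(EF error) = {0, 1, 3, 4, 5}, so the formula does not hold at 2.

No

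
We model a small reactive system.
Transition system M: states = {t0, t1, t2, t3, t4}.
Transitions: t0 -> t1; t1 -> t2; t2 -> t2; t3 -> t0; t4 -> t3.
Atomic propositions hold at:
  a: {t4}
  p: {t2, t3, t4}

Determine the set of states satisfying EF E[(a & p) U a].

Sat(a & p) = {t4}
E[(a & p) U a]: least fixpoint, start Z0 = Sat(a) = {t4}, add states in Sat(a & p) with some successor in Z. Already a fixed point.
Sat(E[(a & p) U a]) = {t4}
EF E[(a & p) U a]: least fixpoint, start Z0 = {t4}, add states with some successor in Z. Already a fixed point.
Sat(EF E[(a & p) U a]) = {t4}

{t4}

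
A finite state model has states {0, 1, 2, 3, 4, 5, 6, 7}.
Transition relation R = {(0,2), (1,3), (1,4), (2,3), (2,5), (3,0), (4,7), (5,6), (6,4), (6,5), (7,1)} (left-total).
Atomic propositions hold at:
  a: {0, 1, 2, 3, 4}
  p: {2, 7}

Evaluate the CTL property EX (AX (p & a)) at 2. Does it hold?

Sat(p & a) = {2}
Sat(AX (p & a)) = {s : every successor in {2}} = {0}
Sat(EX (AX (p & a))) = {s : some successor in {0}} = {3}
2 ∉ Sat(EX (AX (p & a))) = {3}, so the formula does not hold at 2.

No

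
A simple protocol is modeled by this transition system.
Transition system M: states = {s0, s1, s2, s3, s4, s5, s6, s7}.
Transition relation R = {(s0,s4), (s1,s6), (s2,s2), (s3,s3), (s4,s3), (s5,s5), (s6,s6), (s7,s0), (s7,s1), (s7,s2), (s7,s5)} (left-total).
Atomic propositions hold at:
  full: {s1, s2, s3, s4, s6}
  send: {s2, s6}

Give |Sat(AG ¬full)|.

1

Sat(¬full) = {s0, s5, s7}
AG ¬full: greatest fixpoint, start Z0 = {s0, s5, s7}, keep only states in Sat with every successor in Z. Z1 = {s5}; fixed.
Sat(AG ¬full) = {s5}
|Sat(AG ¬full)| = |{s5}| = 1.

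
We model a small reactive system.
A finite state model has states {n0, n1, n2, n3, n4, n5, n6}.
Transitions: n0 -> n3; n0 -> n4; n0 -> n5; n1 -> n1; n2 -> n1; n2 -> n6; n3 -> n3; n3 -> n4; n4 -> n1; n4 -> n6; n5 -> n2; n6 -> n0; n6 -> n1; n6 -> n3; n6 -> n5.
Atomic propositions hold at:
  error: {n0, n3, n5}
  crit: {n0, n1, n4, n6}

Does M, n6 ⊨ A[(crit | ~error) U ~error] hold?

Sat(~error) = {n1, n2, n4, n6}
Sat(crit | ~error) = {n0, n1, n2, n4, n6}
A[(crit | ~error) U ~error]: least fixpoint, start Z0 = Sat(~error) = {n1, n2, n4, n6}, add states in Sat(crit | ~error) with every successor in Z. Already a fixed point.
Sat(A[(crit | ~error) U ~error]) = {n1, n2, n4, n6}
n6 ∈ Sat(A[(crit | ~error) U ~error]) = {n1, n2, n4, n6}, so the formula holds at n6.

Yes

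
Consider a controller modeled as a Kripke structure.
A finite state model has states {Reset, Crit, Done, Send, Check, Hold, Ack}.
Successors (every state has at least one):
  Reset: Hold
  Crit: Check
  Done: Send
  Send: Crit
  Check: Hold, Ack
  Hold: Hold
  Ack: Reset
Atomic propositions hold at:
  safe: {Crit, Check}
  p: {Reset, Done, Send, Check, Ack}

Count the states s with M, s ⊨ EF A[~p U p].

Sat(~p) = {Crit, Hold}
A[~p U p]: least fixpoint, start Z0 = Sat(p) = {Reset, Done, Send, Check, Ack}, add states in Sat(~p) with every successor in Z. Z1 = {Reset, Crit, Done, Send, Check, Ack}; fixed.
Sat(A[~p U p]) = {Reset, Crit, Done, Send, Check, Ack}
EF A[~p U p]: least fixpoint, start Z0 = {Reset, Crit, Done, Send, Check, Ack}, add states with some successor in Z. Already a fixed point.
Sat(EF A[~p U p]) = {Reset, Crit, Done, Send, Check, Ack}
|Sat(EF A[~p U p])| = |{Reset, Crit, Done, Send, Check, Ack}| = 6.

6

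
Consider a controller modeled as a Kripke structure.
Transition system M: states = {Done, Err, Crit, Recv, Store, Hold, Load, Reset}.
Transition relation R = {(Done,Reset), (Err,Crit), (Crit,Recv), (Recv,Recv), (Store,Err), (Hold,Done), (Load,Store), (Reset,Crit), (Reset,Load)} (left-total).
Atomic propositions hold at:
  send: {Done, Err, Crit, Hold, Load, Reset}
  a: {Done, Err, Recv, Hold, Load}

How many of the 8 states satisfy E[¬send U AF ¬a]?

7

Sat(¬send) = {Recv, Store}
Sat(¬a) = {Crit, Store, Reset}
AF ¬a: least fixpoint, start Z0 = {Crit, Store, Reset}, add states with every successor in Z. Z1 = {Done, Err, Crit, Store, Load, Reset}; Z2 = {Done, Err, Crit, Store, Hold, Load, Reset}; fixed.
Sat(AF ¬a) = {Done, Err, Crit, Store, Hold, Load, Reset}
E[¬send U AF ¬a]: least fixpoint, start Z0 = Sat(AF ¬a) = {Done, Err, Crit, Store, Hold, Load, Reset}, add states in Sat(¬send) with some successor in Z. Already a fixed point.
Sat(E[¬send U AF ¬a]) = {Done, Err, Crit, Store, Hold, Load, Reset}
|Sat(E[¬send U AF ¬a])| = |{Done, Err, Crit, Store, Hold, Load, Reset}| = 7.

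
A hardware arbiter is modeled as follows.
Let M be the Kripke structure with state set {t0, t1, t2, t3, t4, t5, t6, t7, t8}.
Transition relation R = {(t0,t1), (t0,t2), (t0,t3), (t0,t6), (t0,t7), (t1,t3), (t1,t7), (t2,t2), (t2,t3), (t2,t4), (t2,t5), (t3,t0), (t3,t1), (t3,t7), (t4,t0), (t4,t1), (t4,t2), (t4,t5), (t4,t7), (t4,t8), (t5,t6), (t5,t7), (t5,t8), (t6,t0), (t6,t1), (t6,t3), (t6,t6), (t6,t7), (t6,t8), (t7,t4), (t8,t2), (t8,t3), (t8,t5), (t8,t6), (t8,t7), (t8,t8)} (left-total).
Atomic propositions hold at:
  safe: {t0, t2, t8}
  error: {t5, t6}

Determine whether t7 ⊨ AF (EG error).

EG error: greatest fixpoint, start Z0 = {t5, t6}, keep only states in Sat with some successor in Z. Already a fixed point.
Sat(EG error) = {t5, t6}
AF (EG error): least fixpoint, start Z0 = {t5, t6}, add states with every successor in Z. Already a fixed point.
Sat(AF (EG error)) = {t5, t6}
t7 ∉ Sat(AF (EG error)) = {t5, t6}, so the formula does not hold at t7.

No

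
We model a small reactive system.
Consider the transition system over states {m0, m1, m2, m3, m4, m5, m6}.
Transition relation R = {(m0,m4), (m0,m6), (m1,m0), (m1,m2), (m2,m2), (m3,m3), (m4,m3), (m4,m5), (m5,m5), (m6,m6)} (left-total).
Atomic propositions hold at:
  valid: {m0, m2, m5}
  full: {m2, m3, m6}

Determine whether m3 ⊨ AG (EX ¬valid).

Sat(¬valid) = {m1, m3, m4, m6}
Sat(EX ¬valid) = {s : some successor in {m1, m3, m4, m6}} = {m0, m3, m4, m6}
AG (EX ¬valid): greatest fixpoint, start Z0 = {m0, m3, m4, m6}, keep only states in Sat with every successor in Z. Z1 = {m0, m3, m6}; Z2 = {m3, m6}; fixed.
Sat(AG (EX ¬valid)) = {m3, m6}
m3 ∈ Sat(AG (EX ¬valid)) = {m3, m6}, so the formula holds at m3.

Yes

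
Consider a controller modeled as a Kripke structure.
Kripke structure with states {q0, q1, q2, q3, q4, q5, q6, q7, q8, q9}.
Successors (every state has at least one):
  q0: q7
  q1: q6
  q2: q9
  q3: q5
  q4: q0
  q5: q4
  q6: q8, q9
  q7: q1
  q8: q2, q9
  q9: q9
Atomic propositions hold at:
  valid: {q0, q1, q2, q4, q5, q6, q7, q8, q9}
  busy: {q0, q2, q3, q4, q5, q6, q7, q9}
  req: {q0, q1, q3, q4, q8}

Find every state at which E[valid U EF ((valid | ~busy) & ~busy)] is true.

Sat(~busy) = {q1, q8}
Sat(valid | ~busy) = {q0, q1, q2, q4, q5, q6, q7, q8, q9}
Sat((valid | ~busy) & ~busy) = {q1, q8}
EF ((valid | ~busy) & ~busy): least fixpoint, start Z0 = {q1, q8}, add states with some successor in Z. Z1 = {q1, q6, q7, q8}; Z2 = {q0, q1, q6, q7, q8}; Z3 = {q0, q1, q4, q6, q7, q8}; Z4 = {q0, q1, q4, q5, q6, q7, q8}; Z5 = {q0, q1, q3, q4, q5, q6, q7, q8}; fixed.
Sat(EF ((valid | ~busy) & ~busy)) = {q0, q1, q3, q4, q5, q6, q7, q8}
E[valid U EF ((valid | ~busy) & ~busy)]: least fixpoint, start Z0 = Sat(EF ((valid | ~busy) & ~busy)) = {q0, q1, q3, q4, q5, q6, q7, q8}, add states in Sat(valid) with some successor in Z. Already a fixed point.
Sat(E[valid U EF ((valid | ~busy) & ~busy)]) = {q0, q1, q3, q4, q5, q6, q7, q8}

{q0, q1, q3, q4, q5, q6, q7, q8}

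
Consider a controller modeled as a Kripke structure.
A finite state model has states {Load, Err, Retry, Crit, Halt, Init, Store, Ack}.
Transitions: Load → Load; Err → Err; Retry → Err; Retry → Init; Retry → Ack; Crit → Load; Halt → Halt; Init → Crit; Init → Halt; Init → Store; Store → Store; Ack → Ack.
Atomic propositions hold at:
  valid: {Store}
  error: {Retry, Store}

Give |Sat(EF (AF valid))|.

AF valid: least fixpoint, start Z0 = {Store}, add states with every successor in Z. Already a fixed point.
Sat(AF valid) = {Store}
EF (AF valid): least fixpoint, start Z0 = {Store}, add states with some successor in Z. Z1 = {Init, Store}; Z2 = {Retry, Init, Store}; fixed.
Sat(EF (AF valid)) = {Retry, Init, Store}
|Sat(EF (AF valid))| = |{Retry, Init, Store}| = 3.

3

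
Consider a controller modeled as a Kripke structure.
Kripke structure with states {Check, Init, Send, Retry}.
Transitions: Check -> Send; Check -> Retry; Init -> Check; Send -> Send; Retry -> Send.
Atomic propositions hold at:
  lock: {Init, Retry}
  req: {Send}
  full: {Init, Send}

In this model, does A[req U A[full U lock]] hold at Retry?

A[full U lock]: least fixpoint, start Z0 = Sat(lock) = {Init, Retry}, add states in Sat(full) with every successor in Z. Already a fixed point.
Sat(A[full U lock]) = {Init, Retry}
A[req U A[full U lock]]: least fixpoint, start Z0 = Sat(A[full U lock]) = {Init, Retry}, add states in Sat(req) with every successor in Z. Already a fixed point.
Sat(A[req U A[full U lock]]) = {Init, Retry}
Retry ∈ Sat(A[req U A[full U lock]]) = {Init, Retry}, so the formula holds at Retry.

Yes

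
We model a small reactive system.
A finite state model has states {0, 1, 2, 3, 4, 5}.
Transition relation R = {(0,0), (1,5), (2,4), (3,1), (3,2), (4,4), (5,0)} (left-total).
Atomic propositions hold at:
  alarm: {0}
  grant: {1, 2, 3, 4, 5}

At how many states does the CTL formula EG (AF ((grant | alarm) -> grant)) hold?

Sat(grant | alarm) = {0, 1, 2, 3, 4, 5}
Sat((grant | alarm) -> grant) = {1, 2, 3, 4, 5}
AF ((grant | alarm) -> grant): least fixpoint, start Z0 = {1, 2, 3, 4, 5}, add states with every successor in Z. Already a fixed point.
Sat(AF ((grant | alarm) -> grant)) = {1, 2, 3, 4, 5}
EG (AF ((grant | alarm) -> grant)): greatest fixpoint, start Z0 = {1, 2, 3, 4, 5}, keep only states in Sat with some successor in Z. Z1 = {1, 2, 3, 4}; Z2 = {2, 3, 4}; fixed.
Sat(EG (AF ((grant | alarm) -> grant))) = {2, 3, 4}
|Sat(EG (AF ((grant | alarm) -> grant)))| = |{2, 3, 4}| = 3.

3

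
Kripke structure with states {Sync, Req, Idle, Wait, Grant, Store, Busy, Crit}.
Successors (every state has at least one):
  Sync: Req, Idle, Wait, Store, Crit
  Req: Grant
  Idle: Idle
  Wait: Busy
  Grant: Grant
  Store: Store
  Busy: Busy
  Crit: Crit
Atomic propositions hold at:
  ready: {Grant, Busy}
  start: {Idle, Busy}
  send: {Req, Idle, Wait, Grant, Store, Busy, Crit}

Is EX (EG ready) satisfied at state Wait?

Yes

EG ready: greatest fixpoint, start Z0 = {Grant, Busy}, keep only states in Sat with some successor in Z. Already a fixed point.
Sat(EG ready) = {Grant, Busy}
Sat(EX (EG ready)) = {s : some successor in {Grant, Busy}} = {Req, Wait, Grant, Busy}
Wait ∈ Sat(EX (EG ready)) = {Req, Wait, Grant, Busy}, so the formula holds at Wait.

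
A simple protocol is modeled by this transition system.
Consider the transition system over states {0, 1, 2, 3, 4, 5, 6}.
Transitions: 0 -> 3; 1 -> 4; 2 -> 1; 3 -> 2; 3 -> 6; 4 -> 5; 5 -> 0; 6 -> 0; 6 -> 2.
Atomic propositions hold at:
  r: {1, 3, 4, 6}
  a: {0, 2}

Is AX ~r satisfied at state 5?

Yes

Sat(~r) = {0, 2, 5}
Sat(AX ~r) = {s : every successor in {0, 2, 5}} = {4, 5, 6}
5 ∈ Sat(AX ~r) = {4, 5, 6}, so the formula holds at 5.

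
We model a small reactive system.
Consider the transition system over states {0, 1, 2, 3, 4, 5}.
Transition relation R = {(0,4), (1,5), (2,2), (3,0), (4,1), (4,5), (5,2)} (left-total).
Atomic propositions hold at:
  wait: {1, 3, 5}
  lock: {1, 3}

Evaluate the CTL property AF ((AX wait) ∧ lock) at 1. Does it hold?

Yes

Sat(AX wait) = {s : every successor in {1, 3, 5}} = {1, 4}
Sat((AX wait) ∧ lock) = {1}
AF ((AX wait) ∧ lock): least fixpoint, start Z0 = {1}, add states with every successor in Z. Already a fixed point.
Sat(AF ((AX wait) ∧ lock)) = {1}
1 ∈ Sat(AF ((AX wait) ∧ lock)) = {1}, so the formula holds at 1.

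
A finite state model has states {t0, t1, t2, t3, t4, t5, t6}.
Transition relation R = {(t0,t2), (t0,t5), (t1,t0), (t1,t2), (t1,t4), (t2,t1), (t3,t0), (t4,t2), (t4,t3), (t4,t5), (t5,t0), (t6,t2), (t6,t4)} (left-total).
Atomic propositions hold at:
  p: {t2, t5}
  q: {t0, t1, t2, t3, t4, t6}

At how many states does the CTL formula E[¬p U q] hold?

Sat(¬p) = {t0, t1, t3, t4, t6}
E[¬p U q]: least fixpoint, start Z0 = Sat(q) = {t0, t1, t2, t3, t4, t6}, add states in Sat(¬p) with some successor in Z. Already a fixed point.
Sat(E[¬p U q]) = {t0, t1, t2, t3, t4, t6}
|Sat(E[¬p U q])| = |{t0, t1, t2, t3, t4, t6}| = 6.

6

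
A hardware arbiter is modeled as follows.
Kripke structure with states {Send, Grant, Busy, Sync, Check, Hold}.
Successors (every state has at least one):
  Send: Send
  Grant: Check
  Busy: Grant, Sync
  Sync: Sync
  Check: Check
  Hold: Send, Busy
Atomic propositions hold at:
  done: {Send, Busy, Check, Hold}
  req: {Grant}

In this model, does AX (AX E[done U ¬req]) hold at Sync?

Sat(¬req) = {Send, Busy, Sync, Check, Hold}
E[done U ¬req]: least fixpoint, start Z0 = Sat(¬req) = {Send, Busy, Sync, Check, Hold}, add states in Sat(done) with some successor in Z. Already a fixed point.
Sat(E[done U ¬req]) = {Send, Busy, Sync, Check, Hold}
Sat(AX E[done U ¬req]) = {s : every successor in {Send, Busy, Sync, Check, Hold}} = {Send, Grant, Sync, Check, Hold}
Sat(AX (AX E[done U ¬req])) = {s : every successor in {Send, Grant, Sync, Check, Hold}} = {Send, Grant, Busy, Sync, Check}
Sync ∈ Sat(AX (AX E[done U ¬req])) = {Send, Grant, Busy, Sync, Check}, so the formula holds at Sync.

Yes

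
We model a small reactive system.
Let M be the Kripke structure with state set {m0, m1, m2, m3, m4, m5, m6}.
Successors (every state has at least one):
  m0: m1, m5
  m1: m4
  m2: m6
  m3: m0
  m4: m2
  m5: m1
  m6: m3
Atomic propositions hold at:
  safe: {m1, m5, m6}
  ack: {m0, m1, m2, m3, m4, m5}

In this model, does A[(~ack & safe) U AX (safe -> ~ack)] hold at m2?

Yes

Sat(~ack) = {m6}
Sat(~ack & safe) = {m6}
Sat(safe -> ~ack) = {m0, m2, m3, m4, m6}
Sat(AX (safe -> ~ack)) = {s : every successor in {m0, m2, m3, m4, m6}} = {m1, m2, m3, m4, m6}
A[(~ack & safe) U AX (safe -> ~ack)]: least fixpoint, start Z0 = Sat(AX (safe -> ~ack)) = {m1, m2, m3, m4, m6}, add states in Sat(~ack & safe) with every successor in Z. Already a fixed point.
Sat(A[(~ack & safe) U AX (safe -> ~ack)]) = {m1, m2, m3, m4, m6}
m2 ∈ Sat(A[(~ack & safe) U AX (safe -> ~ack)]) = {m1, m2, m3, m4, m6}, so the formula holds at m2.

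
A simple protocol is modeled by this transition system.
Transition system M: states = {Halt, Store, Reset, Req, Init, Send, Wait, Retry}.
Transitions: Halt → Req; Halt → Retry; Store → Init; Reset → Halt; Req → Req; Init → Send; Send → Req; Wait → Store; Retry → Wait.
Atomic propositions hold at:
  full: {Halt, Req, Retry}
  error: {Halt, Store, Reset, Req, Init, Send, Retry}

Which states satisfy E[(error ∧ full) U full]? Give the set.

Sat(error ∧ full) = {Halt, Req, Retry}
E[(error ∧ full) U full]: least fixpoint, start Z0 = Sat(full) = {Halt, Req, Retry}, add states in Sat(error ∧ full) with some successor in Z. Already a fixed point.
Sat(E[(error ∧ full) U full]) = {Halt, Req, Retry}

{Halt, Req, Retry}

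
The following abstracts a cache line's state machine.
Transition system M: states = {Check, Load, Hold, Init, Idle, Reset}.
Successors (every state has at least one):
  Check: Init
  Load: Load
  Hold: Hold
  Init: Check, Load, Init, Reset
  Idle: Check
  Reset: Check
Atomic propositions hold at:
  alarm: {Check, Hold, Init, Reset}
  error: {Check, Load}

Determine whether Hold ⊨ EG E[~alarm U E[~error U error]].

Sat(~alarm) = {Load, Idle}
Sat(~error) = {Hold, Init, Idle, Reset}
E[~error U error]: least fixpoint, start Z0 = Sat(error) = {Check, Load}, add states in Sat(~error) with some successor in Z. Z1 = {Check, Load, Init, Idle, Reset}; fixed.
Sat(E[~error U error]) = {Check, Load, Init, Idle, Reset}
E[~alarm U E[~error U error]]: least fixpoint, start Z0 = Sat(E[~error U error]) = {Check, Load, Init, Idle, Reset}, add states in Sat(~alarm) with some successor in Z. Already a fixed point.
Sat(E[~alarm U E[~error U error]]) = {Check, Load, Init, Idle, Reset}
EG E[~alarm U E[~error U error]]: greatest fixpoint, start Z0 = {Check, Load, Init, Idle, Reset}, keep only states in Sat with some successor in Z. Already a fixed point.
Sat(EG E[~alarm U E[~error U error]]) = {Check, Load, Init, Idle, Reset}
Hold ∉ Sat(EG E[~alarm U E[~error U error]]) = {Check, Load, Init, Idle, Reset}, so the formula does not hold at Hold.

No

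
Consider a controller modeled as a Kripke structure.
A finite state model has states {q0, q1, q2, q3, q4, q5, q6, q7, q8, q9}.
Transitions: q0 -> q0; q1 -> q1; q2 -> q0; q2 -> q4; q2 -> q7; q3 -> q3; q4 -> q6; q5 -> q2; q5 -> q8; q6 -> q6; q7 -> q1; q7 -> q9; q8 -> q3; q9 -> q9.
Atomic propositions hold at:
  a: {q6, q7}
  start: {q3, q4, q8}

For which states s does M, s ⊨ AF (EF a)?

{q2, q4, q5, q6, q7}

EF a: least fixpoint, start Z0 = {q6, q7}, add states with some successor in Z. Z1 = {q2, q4, q6, q7}; Z2 = {q2, q4, q5, q6, q7}; fixed.
Sat(EF a) = {q2, q4, q5, q6, q7}
AF (EF a): least fixpoint, start Z0 = {q2, q4, q5, q6, q7}, add states with every successor in Z. Already a fixed point.
Sat(AF (EF a)) = {q2, q4, q5, q6, q7}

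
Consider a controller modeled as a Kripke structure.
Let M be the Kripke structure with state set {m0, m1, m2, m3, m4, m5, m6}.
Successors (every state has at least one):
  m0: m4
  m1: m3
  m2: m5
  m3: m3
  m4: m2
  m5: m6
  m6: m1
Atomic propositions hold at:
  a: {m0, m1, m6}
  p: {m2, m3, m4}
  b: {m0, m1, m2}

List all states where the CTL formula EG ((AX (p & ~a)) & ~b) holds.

Sat(~a) = {m2, m3, m4, m5}
Sat(p & ~a) = {m2, m3, m4}
Sat(AX (p & ~a)) = {s : every successor in {m2, m3, m4}} = {m0, m1, m3, m4}
Sat(~b) = {m3, m4, m5, m6}
Sat((AX (p & ~a)) & ~b) = {m3, m4}
EG ((AX (p & ~a)) & ~b): greatest fixpoint, start Z0 = {m3, m4}, keep only states in Sat with some successor in Z. Z1 = {m3}; fixed.
Sat(EG ((AX (p & ~a)) & ~b)) = {m3}

{m3}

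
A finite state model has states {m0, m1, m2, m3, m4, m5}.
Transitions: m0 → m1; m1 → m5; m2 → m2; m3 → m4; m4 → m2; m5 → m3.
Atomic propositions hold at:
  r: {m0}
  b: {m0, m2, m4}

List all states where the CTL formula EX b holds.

{m2, m3, m4}

Sat(EX b) = {s : some successor in {m0, m2, m4}} = {m2, m3, m4}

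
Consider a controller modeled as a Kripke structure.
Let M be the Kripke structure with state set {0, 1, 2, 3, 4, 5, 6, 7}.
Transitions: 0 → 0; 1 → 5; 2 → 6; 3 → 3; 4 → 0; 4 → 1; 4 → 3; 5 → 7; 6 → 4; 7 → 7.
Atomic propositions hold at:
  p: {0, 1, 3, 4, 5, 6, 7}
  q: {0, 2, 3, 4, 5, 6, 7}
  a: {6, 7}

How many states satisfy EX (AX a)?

3

Sat(AX a) = {s : every successor in {6, 7}} = {2, 5, 7}
Sat(EX (AX a)) = {s : some successor in {2, 5, 7}} = {1, 5, 7}
|Sat(EX (AX a))| = |{1, 5, 7}| = 3.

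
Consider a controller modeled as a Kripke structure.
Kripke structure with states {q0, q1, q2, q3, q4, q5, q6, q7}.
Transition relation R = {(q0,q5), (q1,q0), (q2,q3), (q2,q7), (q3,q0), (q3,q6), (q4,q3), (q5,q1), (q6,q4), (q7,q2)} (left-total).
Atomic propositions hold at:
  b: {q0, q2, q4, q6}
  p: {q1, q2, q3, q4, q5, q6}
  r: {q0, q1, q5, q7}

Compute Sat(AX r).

{q0, q1, q5}

Sat(AX r) = {s : every successor in {q0, q1, q5, q7}} = {q0, q1, q5}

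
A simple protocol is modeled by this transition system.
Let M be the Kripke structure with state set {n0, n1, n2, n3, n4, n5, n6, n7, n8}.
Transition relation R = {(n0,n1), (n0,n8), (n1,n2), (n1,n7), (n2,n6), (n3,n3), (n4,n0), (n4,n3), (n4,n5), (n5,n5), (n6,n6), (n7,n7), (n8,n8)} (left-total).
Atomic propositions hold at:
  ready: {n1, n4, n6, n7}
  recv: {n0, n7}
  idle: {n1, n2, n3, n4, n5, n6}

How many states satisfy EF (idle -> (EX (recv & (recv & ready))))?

Sat(recv & ready) = {n7}
Sat(recv & (recv & ready)) = {n7}
Sat(EX (recv & (recv & ready))) = {s : some successor in {n7}} = {n1, n7}
Sat(idle -> (EX (recv & (recv & ready)))) = {n0, n1, n7, n8}
EF (idle -> (EX (recv & (recv & ready)))): least fixpoint, start Z0 = {n0, n1, n7, n8}, add states with some successor in Z. Z1 = {n0, n1, n4, n7, n8}; fixed.
Sat(EF (idle -> (EX (recv & (recv & ready))))) = {n0, n1, n4, n7, n8}
|Sat(EF (idle -> (EX (recv & (recv & ready)))))| = |{n0, n1, n4, n7, n8}| = 5.

5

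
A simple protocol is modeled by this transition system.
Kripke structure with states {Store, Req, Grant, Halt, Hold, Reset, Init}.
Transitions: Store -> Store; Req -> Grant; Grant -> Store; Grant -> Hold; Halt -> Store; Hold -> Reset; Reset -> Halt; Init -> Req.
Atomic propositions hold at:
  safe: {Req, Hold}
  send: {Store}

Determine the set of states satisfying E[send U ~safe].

{Store, Grant, Halt, Reset, Init}

Sat(~safe) = {Store, Grant, Halt, Reset, Init}
E[send U ~safe]: least fixpoint, start Z0 = Sat(~safe) = {Store, Grant, Halt, Reset, Init}, add states in Sat(send) with some successor in Z. Already a fixed point.
Sat(E[send U ~safe]) = {Store, Grant, Halt, Reset, Init}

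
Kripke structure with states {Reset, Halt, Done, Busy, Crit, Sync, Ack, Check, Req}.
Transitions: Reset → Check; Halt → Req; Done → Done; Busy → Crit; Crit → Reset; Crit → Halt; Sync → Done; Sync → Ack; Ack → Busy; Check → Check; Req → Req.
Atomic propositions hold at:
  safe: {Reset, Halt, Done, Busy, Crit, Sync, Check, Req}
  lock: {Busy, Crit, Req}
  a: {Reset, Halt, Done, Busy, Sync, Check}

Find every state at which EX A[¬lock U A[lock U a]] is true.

Sat(¬lock) = {Reset, Halt, Done, Sync, Ack, Check}
A[lock U a]: least fixpoint, start Z0 = Sat(a) = {Reset, Halt, Done, Busy, Sync, Check}, add states in Sat(lock) with every successor in Z. Z1 = {Reset, Halt, Done, Busy, Crit, Sync, Check}; fixed.
Sat(A[lock U a]) = {Reset, Halt, Done, Busy, Crit, Sync, Check}
A[¬lock U A[lock U a]]: least fixpoint, start Z0 = Sat(A[lock U a]) = {Reset, Halt, Done, Busy, Crit, Sync, Check}, add states in Sat(¬lock) with every successor in Z. Z1 = {Reset, Halt, Done, Busy, Crit, Sync, Ack, Check}; fixed.
Sat(A[¬lock U A[lock U a]]) = {Reset, Halt, Done, Busy, Crit, Sync, Ack, Check}
Sat(EX A[¬lock U A[lock U a]]) = {s : some successor in {Reset, Halt, Done, Busy, Crit, Sync, Ack, Check}} = {Reset, Done, Busy, Crit, Sync, Ack, Check}

{Reset, Done, Busy, Crit, Sync, Ack, Check}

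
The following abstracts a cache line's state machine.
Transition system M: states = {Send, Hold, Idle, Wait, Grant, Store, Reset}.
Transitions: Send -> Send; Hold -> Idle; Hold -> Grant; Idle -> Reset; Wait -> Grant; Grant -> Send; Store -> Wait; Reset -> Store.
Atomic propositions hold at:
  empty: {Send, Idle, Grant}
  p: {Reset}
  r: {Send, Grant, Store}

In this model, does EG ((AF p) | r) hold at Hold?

No

AF p: least fixpoint, start Z0 = {Reset}, add states with every successor in Z. Z1 = {Idle, Reset}; fixed.
Sat(AF p) = {Idle, Reset}
Sat((AF p) | r) = {Send, Idle, Grant, Store, Reset}
EG ((AF p) | r): greatest fixpoint, start Z0 = {Send, Idle, Grant, Store, Reset}, keep only states in Sat with some successor in Z. Z1 = {Send, Idle, Grant, Reset}; Z2 = {Send, Idle, Grant}; Z3 = {Send, Grant}; fixed.
Sat(EG ((AF p) | r)) = {Send, Grant}
Hold ∉ Sat(EG ((AF p) | r)) = {Send, Grant}, so the formula does not hold at Hold.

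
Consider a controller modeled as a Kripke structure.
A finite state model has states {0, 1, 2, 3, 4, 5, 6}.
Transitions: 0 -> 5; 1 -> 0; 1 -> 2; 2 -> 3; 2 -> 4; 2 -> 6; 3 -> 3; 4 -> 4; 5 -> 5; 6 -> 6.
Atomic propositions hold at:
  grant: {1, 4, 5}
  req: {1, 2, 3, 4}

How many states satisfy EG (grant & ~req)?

Sat(~req) = {0, 5, 6}
Sat(grant & ~req) = {5}
EG (grant & ~req): greatest fixpoint, start Z0 = {5}, keep only states in Sat with some successor in Z. Already a fixed point.
Sat(EG (grant & ~req)) = {5}
|Sat(EG (grant & ~req))| = |{5}| = 1.

1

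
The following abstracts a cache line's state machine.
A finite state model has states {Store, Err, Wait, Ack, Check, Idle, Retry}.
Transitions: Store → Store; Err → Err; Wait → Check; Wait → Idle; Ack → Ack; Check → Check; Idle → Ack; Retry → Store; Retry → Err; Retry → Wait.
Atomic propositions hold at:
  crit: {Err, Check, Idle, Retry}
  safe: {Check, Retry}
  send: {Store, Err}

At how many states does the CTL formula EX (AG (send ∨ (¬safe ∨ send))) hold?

6

Sat(¬safe) = {Store, Err, Wait, Ack, Idle}
Sat(¬safe ∨ send) = {Store, Err, Wait, Ack, Idle}
Sat(send ∨ (¬safe ∨ send)) = {Store, Err, Wait, Ack, Idle}
AG (send ∨ (¬safe ∨ send)): greatest fixpoint, start Z0 = {Store, Err, Wait, Ack, Idle}, keep only states in Sat with every successor in Z. Z1 = {Store, Err, Ack, Idle}; fixed.
Sat(AG (send ∨ (¬safe ∨ send))) = {Store, Err, Ack, Idle}
Sat(EX (AG (send ∨ (¬safe ∨ send)))) = {s : some successor in {Store, Err, Ack, Idle}} = {Store, Err, Wait, Ack, Idle, Retry}
|Sat(EX (AG (send ∨ (¬safe ∨ send))))| = |{Store, Err, Wait, Ack, Idle, Retry}| = 6.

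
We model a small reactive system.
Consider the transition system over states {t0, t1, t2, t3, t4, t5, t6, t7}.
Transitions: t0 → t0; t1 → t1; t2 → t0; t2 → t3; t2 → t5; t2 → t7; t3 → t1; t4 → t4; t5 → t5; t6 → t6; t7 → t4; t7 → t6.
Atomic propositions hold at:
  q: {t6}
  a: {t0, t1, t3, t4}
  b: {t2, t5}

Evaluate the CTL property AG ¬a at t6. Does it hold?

Sat(¬a) = {t2, t5, t6, t7}
AG ¬a: greatest fixpoint, start Z0 = {t2, t5, t6, t7}, keep only states in Sat with every successor in Z. Z1 = {t5, t6}; fixed.
Sat(AG ¬a) = {t5, t6}
t6 ∈ Sat(AG ¬a) = {t5, t6}, so the formula holds at t6.

Yes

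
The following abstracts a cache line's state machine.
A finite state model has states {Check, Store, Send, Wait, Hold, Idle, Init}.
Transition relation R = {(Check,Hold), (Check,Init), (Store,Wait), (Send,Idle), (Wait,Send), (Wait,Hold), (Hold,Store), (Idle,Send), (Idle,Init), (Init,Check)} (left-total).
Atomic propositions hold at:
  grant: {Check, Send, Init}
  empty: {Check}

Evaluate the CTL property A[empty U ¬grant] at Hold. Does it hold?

Sat(¬grant) = {Store, Wait, Hold, Idle}
A[empty U ¬grant]: least fixpoint, start Z0 = Sat(¬grant) = {Store, Wait, Hold, Idle}, add states in Sat(empty) with every successor in Z. Already a fixed point.
Sat(A[empty U ¬grant]) = {Store, Wait, Hold, Idle}
Hold ∈ Sat(A[empty U ¬grant]) = {Store, Wait, Hold, Idle}, so the formula holds at Hold.

Yes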